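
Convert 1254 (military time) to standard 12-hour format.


12:54 PM

Hour: 12
12 → 12 PM (noon)


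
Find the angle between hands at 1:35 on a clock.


Hour hand = 1×30 + 35×0.5 = 47.5°
Minute hand = 35×6 = 210°
Difference = |47.5 - 210| = 162.5°

162.5°


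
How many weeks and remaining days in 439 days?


62 weeks 5 days

Weeks: 439 ÷ 7 = 62 remainder 5


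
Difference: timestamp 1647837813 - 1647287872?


549941 seconds (152.8 hours / 6.37 days)

Difference = 1647837813 - 1647287872 = 549941 seconds
In hours: 549941 / 3600 ≈ 152.8
In days: 549941 / 86400 ≈ 6.37


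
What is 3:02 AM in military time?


Input: 3:02 AM
AM hour stays: 3

03:02


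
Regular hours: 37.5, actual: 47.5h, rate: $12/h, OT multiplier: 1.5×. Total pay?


$630.00

Regular: 37.5h × $12 = $450.00
Overtime: 47.5 - 37.5 = 10.0h
OT pay: 10.0h × $12 × 1.5 = $180.00
Total = $450.00 + $180.00 = $630.00


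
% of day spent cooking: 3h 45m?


15.6%

Time: 225 minutes
Day: 1440 minutes
Percentage = (225/1440) × 100 ≈ 15.6%


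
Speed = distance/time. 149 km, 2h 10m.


68.8 km/h

Distance: 149 km
Time: 2h 10m = 130 min = 130/60 = 13/6 hours
Speed = 149 ÷ (13/6) = 149 × 6 / 13 = 894/13 ≈ 68.8 km/h


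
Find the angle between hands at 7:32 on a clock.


34.0°

Hour hand = 7×30 + 32×0.5 = 226.0°
Minute hand = 32×6 = 192°
Difference = |226.0 - 192| = 34.0°


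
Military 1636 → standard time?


Hour: 16
16 - 12 = 4 → PM

4:36 PM


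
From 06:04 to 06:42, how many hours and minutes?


0h 38m

End time in minutes: 6×60 + 42 = 402
Start time in minutes: 6×60 + 4 = 364
Difference = 402 - 364 = 38 minutes
= 0 hours 38 minutes


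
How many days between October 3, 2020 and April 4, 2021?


From October 3, 2020 to April 4, 2021
Rest of October 2020: 31 - 3 = 28
Full months: November 30, December 31, January 31, February 2021 28, March 31
Days into April 2021: 4
Total = 28 + 30 + 31 + 31 + 28 + 31 + 4 = 183 days

183 days


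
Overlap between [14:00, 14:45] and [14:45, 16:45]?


0 minutes

Meeting A: 840-885 (in minutes from midnight)
Meeting B: 885-1005
Overlap start = max(840, 885) = 885
Overlap end = min(885, 1005) = 885
Overlap = max(0, 885 - 885) = 0 min


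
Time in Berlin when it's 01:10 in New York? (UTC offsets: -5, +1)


07:10

Time difference = UTC+1 - UTC-5 = +6 hours
New hour = (1 + 6) mod 24
= 7 mod 24 = 7
Minutes unchanged → 07:10


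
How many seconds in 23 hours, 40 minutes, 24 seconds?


Hours: 23 × 3600 = 82800
Minutes: 40 × 60 = 2400
Seconds: 24
Total = 82800 + 2400 + 24 = 85224

85224 seconds


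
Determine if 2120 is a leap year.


Yes

Rules: divisible by 4 AND (not by 100 OR by 400)
2120 ÷ 4 = 530 exactly → divisible by 4
2120 ÷ 100 = 21 remainder 20 → not divisible by 100
Divisible by 4 but not by 100 → leap year


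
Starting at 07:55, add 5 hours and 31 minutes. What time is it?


13:26

Start: 475 minutes from midnight
Add: 331 minutes
Total: 806 minutes
Hours: 806 ÷ 60 = 13 remainder 26


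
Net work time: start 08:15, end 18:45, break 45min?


9h 45m (585 minutes)

Total time = (18×60+45) - (8×60+15)
= 1125 - 495 = 630 min
Minus break: 630 - 45 = 585 min
= 9h 45m


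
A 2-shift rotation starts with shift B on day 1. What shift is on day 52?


Shift A

Shifts: A, B
Start: B (index 1)
Day 52: (1 + 52 - 1) mod 2
= 52 mod 2
= 0
Index 0 → shift A


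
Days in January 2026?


31 days

Month: January (month 1)
January has 31 days


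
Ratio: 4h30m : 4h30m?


Duration 1: 270 minutes
Duration 2: 270 minutes
Ratio = 270:270
GCD = 270
Simplified = 1:1
As a decimal: 1/1 = 1.00

1:1 (1.00)


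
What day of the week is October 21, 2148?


Zeller's congruence:
q=21, m=10, k=48, j=21
h = (21 + ⌊13×11/5⌋ + 48 + ⌊48/4⌋ + ⌊21/4⌋ - 2×21) mod 7
= (21 + 28 + 48 + 12 + 5 - 42) mod 7
= 72 mod 7 = 2
h=2 → Monday

Monday


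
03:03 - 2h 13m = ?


00:50

Start: 183 minutes from midnight
Subtract: 133 minutes
Remaining: 183 - 133 = 50
Hours: 0, Minutes: 50


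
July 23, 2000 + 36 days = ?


August 28, 2000

Start: July 23, 2000
Add 36 days
July 23 → August 1: 31 - 23 + 1 = 9 days (36 - 9 = 27 left)
August 1 + 27 = August 28, 2000


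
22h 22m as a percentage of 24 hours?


0.9319 (93.19%)

Total minutes: 22×60 + 22 = 1342
Day = 24×60 = 1440 minutes
Fraction = 1342/1440 ≈ 0.9319
As a percentage: 1342/1440 × 100 ≈ 93.19%


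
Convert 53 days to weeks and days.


Weeks: 53 ÷ 7 = 7 remainder 4

7 weeks 4 days


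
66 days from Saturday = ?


Tuesday

Start: Saturday (index 5)
(5 + 66) mod 7
= 71 mod 7
= 1
Index 1 → Tuesday


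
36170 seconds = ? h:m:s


10h 2m 50s

Hours: 36170 ÷ 3600 = 10 remainder 170
Minutes: 170 ÷ 60 = 2 remainder 50
Seconds: 50


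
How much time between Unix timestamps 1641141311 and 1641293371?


Difference = 1641293371 - 1641141311 = 152060 seconds
In hours: 152060 / 3600 ≈ 42.2
In days: 152060 / 86400 ≈ 1.76

152060 seconds (42.2 hours / 1.76 days)


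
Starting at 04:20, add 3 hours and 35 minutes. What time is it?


07:55

Start: 260 minutes from midnight
Add: 215 minutes
Total: 475 minutes
Hours: 475 ÷ 60 = 7 remainder 55


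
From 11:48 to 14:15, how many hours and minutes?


2h 27m

End time in minutes: 14×60 + 15 = 855
Start time in minutes: 11×60 + 48 = 708
Difference = 855 - 708 = 147 minutes
= 2 hours 27 minutes


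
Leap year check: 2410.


No

Rules: divisible by 4 AND (not by 100 OR by 400)
2410 ÷ 4 = 602 remainder 2 → not divisible by 4
Not divisible by 4 → not a leap year


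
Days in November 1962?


Month: November (month 11)
November has 30 days

30 days


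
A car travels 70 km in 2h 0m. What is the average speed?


35.0 km/h

Distance: 70 km
Time: 2 hours
Speed = 70 / 2 = 35.0 km/h


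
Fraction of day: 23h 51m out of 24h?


0.9938 (99.38%)

Total minutes: 23×60 + 51 = 1431
Day = 24×60 = 1440 minutes
Fraction = 1431/1440 ≈ 0.9938
As a percentage: 1431/1440 × 100 ≈ 99.38%


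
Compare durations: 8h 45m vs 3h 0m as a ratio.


Duration 1: 525 minutes
Duration 2: 180 minutes
Ratio = 525:180
GCD = 15
Simplified = 35:12
As a decimal: 35/12 ≈ 2.92

35:12 (2.92)


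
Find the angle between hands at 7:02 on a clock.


Hour hand = 7×30 + 2×0.5 = 211.0°
Minute hand = 2×6 = 12°
Difference = |211.0 - 12| = 199.0°
Since > 180°: 360 - 199.0 = 161.0°

161.0°


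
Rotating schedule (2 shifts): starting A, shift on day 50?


Shifts: A, B
Start: A (index 0)
Day 50: (0 + 50 - 1) mod 2
= 49 mod 2
= 1
Index 1 → shift B

Shift B


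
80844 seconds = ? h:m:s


22h 27m 24s

Hours: 80844 ÷ 3600 = 22 remainder 1644
Minutes: 1644 ÷ 60 = 27 remainder 24
Seconds: 24


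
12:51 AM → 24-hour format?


Input: 12:51 AM
12 AM → 00 (midnight)

00:51


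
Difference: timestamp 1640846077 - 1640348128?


497949 seconds (138.3 hours / 5.76 days)

Difference = 1640846077 - 1640348128 = 497949 seconds
In hours: 497949 / 3600 ≈ 138.3
In days: 497949 / 86400 ≈ 5.76


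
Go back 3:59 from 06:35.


Start: 395 minutes from midnight
Subtract: 239 minutes
Remaining: 395 - 239 = 156
Hours: 2, Minutes: 36

02:36


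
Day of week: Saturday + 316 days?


Start: Saturday (index 5)
(5 + 316) mod 7
= 321 mod 7
= 6
Index 6 → Sunday

Sunday


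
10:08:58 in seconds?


Hours: 10 × 3600 = 36000
Minutes: 8 × 60 = 480
Seconds: 58
Total = 36000 + 480 + 58 = 36538

36538 seconds


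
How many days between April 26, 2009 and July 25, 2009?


90 days

From April 26, 2009 to July 25, 2009
Rest of April 2009: 30 - 26 = 4
Full months: May 31, June 30
Days into July 2009: 25
Total = 4 + 31 + 30 + 25 = 90 days


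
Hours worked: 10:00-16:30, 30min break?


Total time = (16×60+30) - (10×60+0)
= 990 - 600 = 390 min
Minus break: 390 - 30 = 360 min
= 6h 0m

6h 0m (360 minutes)


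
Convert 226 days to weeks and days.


Weeks: 226 ÷ 7 = 32 remainder 2

32 weeks 2 days


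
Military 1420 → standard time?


2:20 PM

Hour: 14
14 - 12 = 2 → PM


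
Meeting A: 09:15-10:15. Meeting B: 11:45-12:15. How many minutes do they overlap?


0 minutes

Meeting A: 555-615 (in minutes from midnight)
Meeting B: 705-735
Overlap start = max(555, 705) = 705
Overlap end = min(615, 735) = 615
Overlap = max(0, 615 - 705) = 0 min


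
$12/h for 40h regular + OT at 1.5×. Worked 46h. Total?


$588.00

Regular: 40h × $12 = $480.00
Overtime: 46 - 40 = 6h
OT pay: 6h × $12 × 1.5 = $108.00
Total = $480.00 + $108.00 = $588.00


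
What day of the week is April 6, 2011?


Zeller's congruence:
q=6, m=4, k=11, j=20
h = (6 + ⌊13×5/5⌋ + 11 + ⌊11/4⌋ + ⌊20/4⌋ - 2×20) mod 7
= (6 + 13 + 11 + 2 + 5 - 40) mod 7
= -3 mod 7 = 4
h=4 → Wednesday

Wednesday


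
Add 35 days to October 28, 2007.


Start: October 28, 2007
Add 35 days
October 28 → November 1: 31 - 28 + 1 = 4 days (35 - 4 = 31 left)
November 1 → December 1: 30 - 1 + 1 = 30 days (31 - 30 = 1 left)
December 1 + 1 = December 2, 2007

December 2, 2007


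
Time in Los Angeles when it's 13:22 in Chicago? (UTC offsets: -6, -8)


11:22

Time difference = UTC-8 - UTC-6 = -2 hours
New hour = (13 -2) mod 24
= 11 mod 24 = 11
Minutes unchanged → 11:22


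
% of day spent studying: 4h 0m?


Time: 240 minutes
Day: 1440 minutes
Percentage = (240/1440) × 100 ≈ 16.7%

16.7%


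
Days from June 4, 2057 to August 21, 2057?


From June 4, 2057 to August 21, 2057
Rest of June 2057: 30 - 4 = 26
Full months: July 31
Days into August 2057: 21
Total = 26 + 31 + 21 = 78 days

78 days


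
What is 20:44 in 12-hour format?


Hour: 20
20 - 12 = 8 → PM

8:44 PM


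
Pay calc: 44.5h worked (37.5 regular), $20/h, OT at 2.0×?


Regular: 37.5h × $20 = $750.00
Overtime: 44.5 - 37.5 = 7.0h
OT pay: 7.0h × $20 × 2.0 = $280.00
Total = $750.00 + $280.00 = $1030.00

$1030.00


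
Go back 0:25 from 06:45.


06:20

Start: 405 minutes from midnight
Subtract: 25 minutes
Remaining: 405 - 25 = 380
Hours: 6, Minutes: 20


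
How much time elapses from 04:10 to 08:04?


End time in minutes: 8×60 + 4 = 484
Start time in minutes: 4×60 + 10 = 250
Difference = 484 - 250 = 234 minutes
= 3 hours 54 minutes

3h 54m


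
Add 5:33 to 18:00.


Start: 1080 minutes from midnight
Add: 333 minutes
Total: 1413 minutes
Hours: 1413 ÷ 60 = 23 remainder 33

23:33


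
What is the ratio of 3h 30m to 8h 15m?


14:33 (0.42)

Duration 1: 210 minutes
Duration 2: 495 minutes
Ratio = 210:495
GCD = 15
Simplified = 14:33
As a decimal: 14/33 ≈ 0.42


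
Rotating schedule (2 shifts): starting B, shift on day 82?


Shifts: A, B
Start: B (index 1)
Day 82: (1 + 82 - 1) mod 2
= 82 mod 2
= 0
Index 0 → shift A

Shift A


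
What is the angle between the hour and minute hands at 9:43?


33.5°

Hour hand = 9×30 + 43×0.5 = 291.5°
Minute hand = 43×6 = 258°
Difference = |291.5 - 258| = 33.5°


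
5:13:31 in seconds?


Hours: 5 × 3600 = 18000
Minutes: 13 × 60 = 780
Seconds: 31
Total = 18000 + 780 + 31 = 18811

18811 seconds


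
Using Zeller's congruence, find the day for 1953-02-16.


Monday

Zeller's congruence:
q=16, m=14, k=52, j=19
h = (16 + ⌊13×15/5⌋ + 52 + ⌊52/4⌋ + ⌊19/4⌋ - 2×19) mod 7
= (16 + 39 + 52 + 13 + 4 - 38) mod 7
= 86 mod 7 = 2
h=2 → Monday


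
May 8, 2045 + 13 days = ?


May 21, 2045

Start: May 8, 2045
Add 13 days
May 8 + 13 = May 21, 2045


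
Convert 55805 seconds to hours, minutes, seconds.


15h 30m 5s

Hours: 55805 ÷ 3600 = 15 remainder 1805
Minutes: 1805 ÷ 60 = 30 remainder 5
Seconds: 5


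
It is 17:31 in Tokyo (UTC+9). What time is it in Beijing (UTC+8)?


16:31

Time difference = UTC+8 - UTC+9 = -1 hours
New hour = (17 -1) mod 24
= 16 mod 24 = 16
Minutes unchanged → 16:31


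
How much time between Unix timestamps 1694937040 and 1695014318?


77278 seconds (21.5 hours / 0.89 days)

Difference = 1695014318 - 1694937040 = 77278 seconds
In hours: 77278 / 3600 ≈ 21.5
In days: 77278 / 86400 ≈ 0.89


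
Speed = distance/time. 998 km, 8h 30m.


117.4 km/h

Distance: 998 km
Time: 8h 30m = 510 min = 510/60 = 17/2 hours
Speed = 998 ÷ (17/2) = 998 × 2 / 17 = 1996/17 ≈ 117.4 km/h


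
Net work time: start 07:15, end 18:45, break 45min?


Total time = (18×60+45) - (7×60+15)
= 1125 - 435 = 690 min
Minus break: 690 - 45 = 645 min
= 10h 45m

10h 45m (645 minutes)


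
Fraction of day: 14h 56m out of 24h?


0.6222 (62.22%)

Total minutes: 14×60 + 56 = 896
Day = 24×60 = 1440 minutes
Fraction = 896/1440 ≈ 0.6222
As a percentage: 896/1440 × 100 ≈ 62.22%


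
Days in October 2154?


Month: October (month 10)
October has 31 days

31 days


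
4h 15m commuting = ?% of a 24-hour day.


Time: 255 minutes
Day: 1440 minutes
Percentage = (255/1440) × 100 ≈ 17.7%

17.7%


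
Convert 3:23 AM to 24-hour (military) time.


03:23

Input: 3:23 AM
AM hour stays: 3


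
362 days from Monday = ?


Start: Monday (index 0)
(0 + 362) mod 7
= 362 mod 7
= 5
Index 5 → Saturday

Saturday


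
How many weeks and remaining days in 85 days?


12 weeks 1 days

Weeks: 85 ÷ 7 = 12 remainder 1


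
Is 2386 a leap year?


No

Rules: divisible by 4 AND (not by 100 OR by 400)
2386 ÷ 4 = 596 remainder 2 → not divisible by 4
Not divisible by 4 → not a leap year


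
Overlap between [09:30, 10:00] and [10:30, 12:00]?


Meeting A: 570-600 (in minutes from midnight)
Meeting B: 630-720
Overlap start = max(570, 630) = 630
Overlap end = min(600, 720) = 600
Overlap = max(0, 600 - 630) = 0 min

0 minutes


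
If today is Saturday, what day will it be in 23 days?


Start: Saturday (index 5)
(5 + 23) mod 7
= 28 mod 7
= 0
Index 0 → Monday

Monday


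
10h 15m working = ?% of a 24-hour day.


Time: 615 minutes
Day: 1440 minutes
Percentage = (615/1440) × 100 ≈ 42.7%

42.7%


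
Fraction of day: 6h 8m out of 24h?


Total minutes: 6×60 + 8 = 368
Day = 24×60 = 1440 minutes
Fraction = 368/1440 ≈ 0.2556
As a percentage: 368/1440 × 100 ≈ 25.56%

0.2556 (25.56%)


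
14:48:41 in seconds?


Hours: 14 × 3600 = 50400
Minutes: 48 × 60 = 2880
Seconds: 41
Total = 50400 + 2880 + 41 = 53321

53321 seconds


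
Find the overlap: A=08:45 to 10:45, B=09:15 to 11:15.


Meeting A: 525-645 (in minutes from midnight)
Meeting B: 555-675
Overlap start = max(525, 555) = 555
Overlap end = min(645, 675) = 645
Overlap = max(0, 645 - 555) = 90 min

90 minutes


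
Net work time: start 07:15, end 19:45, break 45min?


Total time = (19×60+45) - (7×60+15)
= 1185 - 435 = 750 min
Minus break: 750 - 45 = 705 min
= 11h 45m

11h 45m (705 minutes)


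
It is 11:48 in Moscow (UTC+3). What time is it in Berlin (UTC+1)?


Time difference = UTC+1 - UTC+3 = -2 hours
New hour = (11 -2) mod 24
= 9 mod 24 = 9
Minutes unchanged → 09:48

09:48


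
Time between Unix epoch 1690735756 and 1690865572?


Difference = 1690865572 - 1690735756 = 129816 seconds
In hours: 129816 / 3600 ≈ 36.1
In days: 129816 / 86400 ≈ 1.50

129816 seconds (36.1 hours / 1.50 days)


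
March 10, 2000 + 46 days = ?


April 25, 2000

Start: March 10, 2000
Add 46 days
March 10 → April 1: 31 - 10 + 1 = 22 days (46 - 22 = 24 left)
April 1 + 24 = April 25, 2000


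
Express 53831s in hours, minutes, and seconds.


Hours: 53831 ÷ 3600 = 14 remainder 3431
Minutes: 3431 ÷ 60 = 57 remainder 11
Seconds: 11

14h 57m 11s


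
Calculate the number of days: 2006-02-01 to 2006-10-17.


258 days

From February 1, 2006 to October 17, 2006
Rest of February 2006: 28 - 1 = 27
Full months: March 31, April 30, May 31, June 30, July 31, August 31, September 30
Days into October 2006: 17
Total = 27 + 31 + 30 + 31 + 30 + 31 + 31 + 30 + 17 = 258 days


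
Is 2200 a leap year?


Rules: divisible by 4 AND (not by 100 OR by 400)
2200 ÷ 4 = 550 exactly → divisible by 4
2200 ÷ 100 = 22 exactly → divisible by 100
2200 ÷ 400 = 5 remainder 200 → not divisible by 400
Divisible by 100 but not by 400 → not a leap year

No


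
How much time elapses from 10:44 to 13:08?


End time in minutes: 13×60 + 8 = 788
Start time in minutes: 10×60 + 44 = 644
Difference = 788 - 644 = 144 minutes
= 2 hours 24 minutes

2h 24m


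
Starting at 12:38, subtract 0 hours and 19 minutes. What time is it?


Start: 758 minutes from midnight
Subtract: 19 minutes
Remaining: 758 - 19 = 739
Hours: 12, Minutes: 19

12:19


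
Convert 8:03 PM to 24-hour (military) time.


20:03

Input: 8:03 PM
PM: 8 + 12 = 20


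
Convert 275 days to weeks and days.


Weeks: 275 ÷ 7 = 39 remainder 2

39 weeks 2 days


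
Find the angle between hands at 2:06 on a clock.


Hour hand = 2×30 + 6×0.5 = 63.0°
Minute hand = 6×6 = 36°
Difference = |63.0 - 36| = 27.0°

27.0°


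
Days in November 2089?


30 days

Month: November (month 11)
November has 30 days


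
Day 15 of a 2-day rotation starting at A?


Shifts: A, B
Start: A (index 0)
Day 15: (0 + 15 - 1) mod 2
= 14 mod 2
= 0
Index 0 → shift A

Shift A


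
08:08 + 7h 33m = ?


Start: 488 minutes from midnight
Add: 453 minutes
Total: 941 minutes
Hours: 941 ÷ 60 = 15 remainder 41

15:41


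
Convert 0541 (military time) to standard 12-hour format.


5:41 AM

Hour: 5
5 < 12 → AM


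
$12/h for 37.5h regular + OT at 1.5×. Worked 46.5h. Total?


Regular: 37.5h × $12 = $450.00
Overtime: 46.5 - 37.5 = 9.0h
OT pay: 9.0h × $12 × 1.5 = $162.00
Total = $450.00 + $162.00 = $612.00

$612.00


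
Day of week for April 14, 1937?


Zeller's congruence:
q=14, m=4, k=37, j=19
h = (14 + ⌊13×5/5⌋ + 37 + ⌊37/4⌋ + ⌊19/4⌋ - 2×19) mod 7
= (14 + 13 + 37 + 9 + 4 - 38) mod 7
= 39 mod 7 = 4
h=4 → Wednesday

Wednesday


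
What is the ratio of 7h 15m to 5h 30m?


29:22 (1.32)

Duration 1: 435 minutes
Duration 2: 330 minutes
Ratio = 435:330
GCD = 15
Simplified = 29:22
As a decimal: 29/22 ≈ 1.32


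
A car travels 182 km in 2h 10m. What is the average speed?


84.0 km/h

Distance: 182 km
Time: 2h 10m = 130 min = 130/60 = 13/6 hours
Speed = 182 ÷ (13/6) = 182 × 6 / 13 = 1092/13 = 84.0 km/h


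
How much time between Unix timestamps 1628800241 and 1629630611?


830370 seconds (230.7 hours / 9.61 days)

Difference = 1629630611 - 1628800241 = 830370 seconds
In hours: 830370 / 3600 ≈ 230.7
In days: 830370 / 86400 ≈ 9.61


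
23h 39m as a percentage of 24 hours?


0.9854 (98.54%)

Total minutes: 23×60 + 39 = 1419
Day = 24×60 = 1440 minutes
Fraction = 1419/1440 ≈ 0.9854
As a percentage: 1419/1440 × 100 ≈ 98.54%


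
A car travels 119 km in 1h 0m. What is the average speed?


119.0 km/h

Distance: 119 km
Time: 1 hours
Speed = 119 / 1 = 119.0 km/h


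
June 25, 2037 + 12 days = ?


July 7, 2037

Start: June 25, 2037
Add 12 days
June 25 → July 1: 30 - 25 + 1 = 6 days (12 - 6 = 6 left)
July 1 + 6 = July 7, 2037


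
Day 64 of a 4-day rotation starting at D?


Shift C

Shifts: A, B, C, D
Start: D (index 3)
Day 64: (3 + 64 - 1) mod 4
= 66 mod 4
= 2
Index 2 → shift C


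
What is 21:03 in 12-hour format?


Hour: 21
21 - 12 = 9 → PM

9:03 PM


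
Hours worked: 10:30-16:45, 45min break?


Total time = (16×60+45) - (10×60+30)
= 1005 - 630 = 375 min
Minus break: 375 - 45 = 330 min
= 5h 30m

5h 30m (330 minutes)


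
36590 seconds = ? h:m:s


10h 9m 50s

Hours: 36590 ÷ 3600 = 10 remainder 590
Minutes: 590 ÷ 60 = 9 remainder 50
Seconds: 50


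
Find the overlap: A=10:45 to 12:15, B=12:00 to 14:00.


15 minutes

Meeting A: 645-735 (in minutes from midnight)
Meeting B: 720-840
Overlap start = max(645, 720) = 720
Overlap end = min(735, 840) = 735
Overlap = max(0, 735 - 720) = 15 min


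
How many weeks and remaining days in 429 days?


61 weeks 2 days

Weeks: 429 ÷ 7 = 61 remainder 2


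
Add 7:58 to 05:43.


Start: 343 minutes from midnight
Add: 478 minutes
Total: 821 minutes
Hours: 821 ÷ 60 = 13 remainder 41

13:41


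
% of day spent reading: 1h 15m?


5.2%

Time: 75 minutes
Day: 1440 minutes
Percentage = (75/1440) × 100 ≈ 5.2%


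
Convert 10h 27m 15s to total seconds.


Hours: 10 × 3600 = 36000
Minutes: 27 × 60 = 1620
Seconds: 15
Total = 36000 + 1620 + 15 = 37635

37635 seconds


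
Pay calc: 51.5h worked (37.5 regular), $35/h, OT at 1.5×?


Regular: 37.5h × $35 = $1312.50
Overtime: 51.5 - 37.5 = 14.0h
OT pay: 14.0h × $35 × 1.5 = $735.00
Total = $1312.50 + $735.00 = $2047.50

$2047.50


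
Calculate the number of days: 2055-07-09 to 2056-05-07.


303 days

From July 9, 2055 to May 7, 2056
Rest of July 2055: 31 - 9 = 22
Full months: August 31, September 30, October 31, November 30, December 31, January 31, February 2056 29, March 31, April 30
Days into May 2056: 7
Total = 22 + 31 + 30 + 31 + 30 + 31 + 31 + 29 + 31 + 30 + 7 = 303 days


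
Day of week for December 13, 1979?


Thursday

Zeller's congruence:
q=13, m=12, k=79, j=19
h = (13 + ⌊13×13/5⌋ + 79 + ⌊79/4⌋ + ⌊19/4⌋ - 2×19) mod 7
= (13 + 33 + 79 + 19 + 4 - 38) mod 7
= 110 mod 7 = 5
h=5 → Thursday


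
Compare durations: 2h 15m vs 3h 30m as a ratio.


Duration 1: 135 minutes
Duration 2: 210 minutes
Ratio = 135:210
GCD = 15
Simplified = 9:14
As a decimal: 9/14 ≈ 0.64

9:14 (0.64)


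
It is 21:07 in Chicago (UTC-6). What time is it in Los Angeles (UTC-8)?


19:07

Time difference = UTC-8 - UTC-6 = -2 hours
New hour = (21 -2) mod 24
= 19 mod 24 = 19
Minutes unchanged → 19:07


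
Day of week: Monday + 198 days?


Wednesday

Start: Monday (index 0)
(0 + 198) mod 7
= 198 mod 7
= 2
Index 2 → Wednesday


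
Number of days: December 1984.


Month: December (month 12)
December has 31 days

31 days


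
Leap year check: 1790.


No

Rules: divisible by 4 AND (not by 100 OR by 400)
1790 ÷ 4 = 447 remainder 2 → not divisible by 4
Not divisible by 4 → not a leap year


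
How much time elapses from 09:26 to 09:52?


End time in minutes: 9×60 + 52 = 592
Start time in minutes: 9×60 + 26 = 566
Difference = 592 - 566 = 26 minutes
= 0 hours 26 minutes

0h 26m


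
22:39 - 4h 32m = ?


Start: 1359 minutes from midnight
Subtract: 272 minutes
Remaining: 1359 - 272 = 1087
Hours: 18, Minutes: 7

18:07


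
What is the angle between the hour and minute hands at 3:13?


Hour hand = 3×30 + 13×0.5 = 96.5°
Minute hand = 13×6 = 78°
Difference = |96.5 - 78| = 18.5°

18.5°


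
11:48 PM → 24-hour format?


Input: 11:48 PM
PM: 11 + 12 = 23

23:48


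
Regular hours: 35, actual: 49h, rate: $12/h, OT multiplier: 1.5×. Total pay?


$672.00

Regular: 35h × $12 = $420.00
Overtime: 49 - 35 = 14h
OT pay: 14h × $12 × 1.5 = $252.00
Total = $420.00 + $252.00 = $672.00


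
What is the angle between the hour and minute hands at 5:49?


119.5°

Hour hand = 5×30 + 49×0.5 = 174.5°
Minute hand = 49×6 = 294°
Difference = |174.5 - 294| = 119.5°


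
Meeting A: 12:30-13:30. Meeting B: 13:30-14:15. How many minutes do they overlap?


0 minutes

Meeting A: 750-810 (in minutes from midnight)
Meeting B: 810-855
Overlap start = max(750, 810) = 810
Overlap end = min(810, 855) = 810
Overlap = max(0, 810 - 810) = 0 min


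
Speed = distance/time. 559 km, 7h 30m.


Distance: 559 km
Time: 7h 30m = 450 min = 450/60 = 15/2 hours
Speed = 559 ÷ (15/2) = 559 × 2 / 15 = 1118/15 ≈ 74.5 km/h

74.5 km/h


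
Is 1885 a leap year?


No

Rules: divisible by 4 AND (not by 100 OR by 400)
1885 ÷ 4 = 471 remainder 1 → not divisible by 4
Not divisible by 4 → not a leap year


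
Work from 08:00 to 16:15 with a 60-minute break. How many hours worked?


7h 15m (435 minutes)

Total time = (16×60+15) - (8×60+0)
= 975 - 480 = 495 min
Minus break: 495 - 60 = 435 min
= 7h 15m


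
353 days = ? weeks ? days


Weeks: 353 ÷ 7 = 50 remainder 3

50 weeks 3 days


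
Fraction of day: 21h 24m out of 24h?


Total minutes: 21×60 + 24 = 1284
Day = 24×60 = 1440 minutes
Fraction = 1284/1440 ≈ 0.8917
As a percentage: 1284/1440 × 100 ≈ 89.17%

0.8917 (89.17%)


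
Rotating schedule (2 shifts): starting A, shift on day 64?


Shifts: A, B
Start: A (index 0)
Day 64: (0 + 64 - 1) mod 2
= 63 mod 2
= 1
Index 1 → shift B

Shift B


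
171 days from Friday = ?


Start: Friday (index 4)
(4 + 171) mod 7
= 175 mod 7
= 0
Index 0 → Monday

Monday


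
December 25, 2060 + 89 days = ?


Start: December 25, 2060
Add 89 days
December 25 → January 1: 31 - 25 + 1 = 7 days (89 - 7 = 82 left)
January 1 → February 1: 31 - 1 + 1 = 31 days (82 - 31 = 51 left)
February 1 → March 1: 28 - 1 + 1 = 28 days (51 - 28 = 23 left)
March 1 + 23 = March 24, 2061

March 24, 2061


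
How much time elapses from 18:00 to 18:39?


End time in minutes: 18×60 + 39 = 1119
Start time in minutes: 18×60 + 0 = 1080
Difference = 1119 - 1080 = 39 minutes
= 0 hours 39 minutes

0h 39m


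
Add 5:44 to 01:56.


Start: 116 minutes from midnight
Add: 344 minutes
Total: 460 minutes
Hours: 460 ÷ 60 = 7 remainder 40

07:40


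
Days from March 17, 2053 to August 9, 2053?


145 days

From March 17, 2053 to August 9, 2053
Rest of March 2053: 31 - 17 = 14
Full months: April 30, May 31, June 30, July 31
Days into August 2053: 9
Total = 14 + 30 + 31 + 30 + 31 + 9 = 145 days


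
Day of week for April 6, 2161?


Zeller's congruence:
q=6, m=4, k=61, j=21
h = (6 + ⌊13×5/5⌋ + 61 + ⌊61/4⌋ + ⌊21/4⌋ - 2×21) mod 7
= (6 + 13 + 61 + 15 + 5 - 42) mod 7
= 58 mod 7 = 2
h=2 → Monday

Monday


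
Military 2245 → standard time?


Hour: 22
22 - 12 = 10 → PM

10:45 PM


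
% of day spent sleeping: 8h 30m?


Time: 510 minutes
Day: 1440 minutes
Percentage = (510/1440) × 100 ≈ 35.4%

35.4%


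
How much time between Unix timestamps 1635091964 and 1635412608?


Difference = 1635412608 - 1635091964 = 320644 seconds
In hours: 320644 / 3600 ≈ 89.1
In days: 320644 / 86400 ≈ 3.71

320644 seconds (89.1 hours / 3.71 days)


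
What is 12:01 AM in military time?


Input: 12:01 AM
12 AM → 00 (midnight)

00:01


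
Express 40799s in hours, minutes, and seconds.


Hours: 40799 ÷ 3600 = 11 remainder 1199
Minutes: 1199 ÷ 60 = 19 remainder 59
Seconds: 59

11h 19m 59s


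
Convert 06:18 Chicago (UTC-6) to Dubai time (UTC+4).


Time difference = UTC+4 - UTC-6 = +10 hours
New hour = (6 + 10) mod 24
= 16 mod 24 = 16
Minutes unchanged → 16:18

16:18


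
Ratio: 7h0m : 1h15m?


28:5 (5.60)

Duration 1: 420 minutes
Duration 2: 75 minutes
Ratio = 420:75
GCD = 15
Simplified = 28:5
As a decimal: 28/5 = 5.60


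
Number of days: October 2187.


31 days

Month: October (month 10)
October has 31 days


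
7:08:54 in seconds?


Hours: 7 × 3600 = 25200
Minutes: 8 × 60 = 480
Seconds: 54
Total = 25200 + 480 + 54 = 25734

25734 seconds


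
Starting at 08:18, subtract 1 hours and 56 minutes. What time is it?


Start: 498 minutes from midnight
Subtract: 116 minutes
Remaining: 498 - 116 = 382
Hours: 6, Minutes: 22

06:22


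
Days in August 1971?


31 days

Month: August (month 8)
August has 31 days


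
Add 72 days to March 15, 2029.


Start: March 15, 2029
Add 72 days
March 15 → April 1: 31 - 15 + 1 = 17 days (72 - 17 = 55 left)
April 1 → May 1: 30 - 1 + 1 = 30 days (55 - 30 = 25 left)
May 1 + 25 = May 26, 2029

May 26, 2029


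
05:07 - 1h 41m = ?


Start: 307 minutes from midnight
Subtract: 101 minutes
Remaining: 307 - 101 = 206
Hours: 3, Minutes: 26

03:26


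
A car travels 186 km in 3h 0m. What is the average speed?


Distance: 186 km
Time: 3 hours
Speed = 186 / 3 = 62.0 km/h

62.0 km/h


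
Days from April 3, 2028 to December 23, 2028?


264 days

From April 3, 2028 to December 23, 2028
Rest of April 2028: 30 - 3 = 27
Full months: May 31, June 30, July 31, August 31, September 30, October 31, November 30
Days into December 2028: 23
Total = 27 + 31 + 30 + 31 + 31 + 30 + 31 + 30 + 23 = 264 days


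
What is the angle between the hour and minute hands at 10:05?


87.5°

Hour hand = 10×30 + 5×0.5 = 302.5°
Minute hand = 5×6 = 30°
Difference = |302.5 - 30| = 272.5°
Since > 180°: 360 - 272.5 = 87.5°


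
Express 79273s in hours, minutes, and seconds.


Hours: 79273 ÷ 3600 = 22 remainder 73
Minutes: 73 ÷ 60 = 1 remainder 13
Seconds: 13

22h 1m 13s


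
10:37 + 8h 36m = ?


Start: 637 minutes from midnight
Add: 516 minutes
Total: 1153 minutes
Hours: 1153 ÷ 60 = 19 remainder 13

19:13


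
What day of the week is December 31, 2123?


Zeller's congruence:
q=31, m=12, k=23, j=21
h = (31 + ⌊13×13/5⌋ + 23 + ⌊23/4⌋ + ⌊21/4⌋ - 2×21) mod 7
= (31 + 33 + 23 + 5 + 5 - 42) mod 7
= 55 mod 7 = 6
h=6 → Friday

Friday


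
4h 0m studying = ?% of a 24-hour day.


16.7%

Time: 240 minutes
Day: 1440 minutes
Percentage = (240/1440) × 100 ≈ 16.7%


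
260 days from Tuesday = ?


Start: Tuesday (index 1)
(1 + 260) mod 7
= 261 mod 7
= 2
Index 2 → Wednesday

Wednesday


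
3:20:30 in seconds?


12030 seconds

Hours: 3 × 3600 = 10800
Minutes: 20 × 60 = 1200
Seconds: 30
Total = 10800 + 1200 + 30 = 12030


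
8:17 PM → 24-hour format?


20:17

Input: 8:17 PM
PM: 8 + 12 = 20


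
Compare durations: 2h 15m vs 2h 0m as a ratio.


9:8 (1.13)

Duration 1: 135 minutes
Duration 2: 120 minutes
Ratio = 135:120
GCD = 15
Simplified = 9:8
As a decimal: 9/8 ≈ 1.13


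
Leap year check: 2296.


Rules: divisible by 4 AND (not by 100 OR by 400)
2296 ÷ 4 = 574 exactly → divisible by 4
2296 ÷ 100 = 22 remainder 96 → not divisible by 100
Divisible by 4 but not by 100 → leap year

Yes


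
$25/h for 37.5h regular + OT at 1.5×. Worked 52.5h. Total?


Regular: 37.5h × $25 = $937.50
Overtime: 52.5 - 37.5 = 15.0h
OT pay: 15.0h × $25 × 1.5 = $562.50
Total = $937.50 + $562.50 = $1500.00

$1500.00


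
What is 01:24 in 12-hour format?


Hour: 1
1 < 12 → AM

1:24 AM


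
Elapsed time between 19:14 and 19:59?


End time in minutes: 19×60 + 59 = 1199
Start time in minutes: 19×60 + 14 = 1154
Difference = 1199 - 1154 = 45 minutes
= 0 hours 45 minutes

0h 45m


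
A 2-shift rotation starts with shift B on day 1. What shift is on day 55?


Shifts: A, B
Start: B (index 1)
Day 55: (1 + 55 - 1) mod 2
= 55 mod 2
= 1
Index 1 → shift B

Shift B


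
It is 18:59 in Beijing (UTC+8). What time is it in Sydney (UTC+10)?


Time difference = UTC+10 - UTC+8 = +2 hours
New hour = (18 + 2) mod 24
= 20 mod 24 = 20
Minutes unchanged → 20:59

20:59


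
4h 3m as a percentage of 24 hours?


0.1688 (16.88%)

Total minutes: 4×60 + 3 = 243
Day = 24×60 = 1440 minutes
Fraction = 243/1440 ≈ 0.1688
As a percentage: 243/1440 × 100 ≈ 16.88%


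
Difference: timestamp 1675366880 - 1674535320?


Difference = 1675366880 - 1674535320 = 831560 seconds
In hours: 831560 / 3600 ≈ 231.0
In days: 831560 / 86400 ≈ 9.62

831560 seconds (231.0 hours / 9.62 days)


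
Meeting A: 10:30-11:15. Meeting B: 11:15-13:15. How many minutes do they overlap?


Meeting A: 630-675 (in minutes from midnight)
Meeting B: 675-795
Overlap start = max(630, 675) = 675
Overlap end = min(675, 795) = 675
Overlap = max(0, 675 - 675) = 0 min

0 minutes


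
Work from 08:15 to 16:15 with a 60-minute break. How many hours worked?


7h 0m (420 minutes)

Total time = (16×60+15) - (8×60+15)
= 975 - 495 = 480 min
Minus break: 480 - 60 = 420 min
= 7h 0m


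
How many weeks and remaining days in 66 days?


Weeks: 66 ÷ 7 = 9 remainder 3

9 weeks 3 days


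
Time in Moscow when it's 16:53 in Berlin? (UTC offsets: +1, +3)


Time difference = UTC+3 - UTC+1 = +2 hours
New hour = (16 + 2) mod 24
= 18 mod 24 = 18
Minutes unchanged → 18:53

18:53


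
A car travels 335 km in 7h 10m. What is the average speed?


46.7 km/h

Distance: 335 km
Time: 7h 10m = 430 min = 430/60 = 43/6 hours
Speed = 335 ÷ (43/6) = 335 × 6 / 43 = 2010/43 ≈ 46.7 km/h


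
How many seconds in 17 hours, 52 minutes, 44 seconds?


Hours: 17 × 3600 = 61200
Minutes: 52 × 60 = 3120
Seconds: 44
Total = 61200 + 3120 + 44 = 64364

64364 seconds


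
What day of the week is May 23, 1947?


Zeller's congruence:
q=23, m=5, k=47, j=19
h = (23 + ⌊13×6/5⌋ + 47 + ⌊47/4⌋ + ⌊19/4⌋ - 2×19) mod 7
= (23 + 15 + 47 + 11 + 4 - 38) mod 7
= 62 mod 7 = 6
h=6 → Friday

Friday


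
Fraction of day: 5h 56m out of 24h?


Total minutes: 5×60 + 56 = 356
Day = 24×60 = 1440 minutes
Fraction = 356/1440 ≈ 0.2472
As a percentage: 356/1440 × 100 ≈ 24.72%

0.2472 (24.72%)


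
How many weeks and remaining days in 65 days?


Weeks: 65 ÷ 7 = 9 remainder 2

9 weeks 2 days


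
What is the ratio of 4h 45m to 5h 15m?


Duration 1: 285 minutes
Duration 2: 315 minutes
Ratio = 285:315
GCD = 15
Simplified = 19:21
As a decimal: 19/21 ≈ 0.90

19:21 (0.90)


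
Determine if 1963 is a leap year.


Rules: divisible by 4 AND (not by 100 OR by 400)
1963 ÷ 4 = 490 remainder 3 → not divisible by 4
Not divisible by 4 → not a leap year

No


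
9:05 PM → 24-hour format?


Input: 9:05 PM
PM: 9 + 12 = 21

21:05


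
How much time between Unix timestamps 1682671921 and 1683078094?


406173 seconds (112.8 hours / 4.70 days)

Difference = 1683078094 - 1682671921 = 406173 seconds
In hours: 406173 / 3600 ≈ 112.8
In days: 406173 / 86400 ≈ 4.70


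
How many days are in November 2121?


30 days

Month: November (month 11)
November has 30 days


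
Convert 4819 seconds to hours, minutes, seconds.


Hours: 4819 ÷ 3600 = 1 remainder 1219
Minutes: 1219 ÷ 60 = 20 remainder 19
Seconds: 19

1h 20m 19s


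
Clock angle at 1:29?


129.5°

Hour hand = 1×30 + 29×0.5 = 44.5°
Minute hand = 29×6 = 174°
Difference = |44.5 - 174| = 129.5°


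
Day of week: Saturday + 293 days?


Start: Saturday (index 5)
(5 + 293) mod 7
= 298 mod 7
= 4
Index 4 → Friday

Friday


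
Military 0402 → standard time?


4:02 AM

Hour: 4
4 < 12 → AM


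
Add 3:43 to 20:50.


Start: 1250 minutes from midnight
Add: 223 minutes
Total: 1473 minutes
Hours: 1473 ÷ 60 = 24 remainder 33
24 ≥ 24 → 24 - 24 = 0 (next day)

00:33 (next day)


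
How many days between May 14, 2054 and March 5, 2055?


From May 14, 2054 to March 5, 2055
Rest of May 2054: 31 - 14 = 17
Full months: June 30, July 31, August 31, September 30, October 31, November 30, December 31, January 31, February 2055 28
Days into March 2055: 5
Total = 17 + 30 + 31 + 31 + 30 + 31 + 30 + 31 + 31 + 28 + 5 = 295 days

295 days


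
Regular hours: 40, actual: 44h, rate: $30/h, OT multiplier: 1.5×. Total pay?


$1380.00

Regular: 40h × $30 = $1200.00
Overtime: 44 - 40 = 4h
OT pay: 4h × $30 × 1.5 = $180.00
Total = $1200.00 + $180.00 = $1380.00


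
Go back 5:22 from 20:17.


14:55

Start: 1217 minutes from midnight
Subtract: 322 minutes
Remaining: 1217 - 322 = 895
Hours: 14, Minutes: 55


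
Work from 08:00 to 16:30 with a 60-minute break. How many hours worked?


7h 30m (450 minutes)

Total time = (16×60+30) - (8×60+0)
= 990 - 480 = 510 min
Minus break: 510 - 60 = 450 min
= 7h 30m


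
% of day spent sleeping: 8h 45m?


36.5%

Time: 525 minutes
Day: 1440 minutes
Percentage = (525/1440) × 100 ≈ 36.5%


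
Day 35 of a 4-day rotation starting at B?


Shift D

Shifts: A, B, C, D
Start: B (index 1)
Day 35: (1 + 35 - 1) mod 4
= 35 mod 4
= 3
Index 3 → shift D


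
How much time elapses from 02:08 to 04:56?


End time in minutes: 4×60 + 56 = 296
Start time in minutes: 2×60 + 8 = 128
Difference = 296 - 128 = 168 minutes
= 2 hours 48 minutes

2h 48m


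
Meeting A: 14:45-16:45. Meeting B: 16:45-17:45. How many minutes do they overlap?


Meeting A: 885-1005 (in minutes from midnight)
Meeting B: 1005-1065
Overlap start = max(885, 1005) = 1005
Overlap end = min(1005, 1065) = 1005
Overlap = max(0, 1005 - 1005) = 0 min

0 minutes


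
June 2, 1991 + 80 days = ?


Start: June 2, 1991
Add 80 days
June 2 → July 1: 30 - 2 + 1 = 29 days (80 - 29 = 51 left)
July 1 → August 1: 31 - 1 + 1 = 31 days (51 - 31 = 20 left)
August 1 + 20 = August 21, 1991

August 21, 1991


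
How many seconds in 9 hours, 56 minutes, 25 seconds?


Hours: 9 × 3600 = 32400
Minutes: 56 × 60 = 3360
Seconds: 25
Total = 32400 + 3360 + 25 = 35785

35785 seconds


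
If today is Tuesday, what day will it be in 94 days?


Friday

Start: Tuesday (index 1)
(1 + 94) mod 7
= 95 mod 7
= 4
Index 4 → Friday


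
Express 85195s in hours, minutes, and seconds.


Hours: 85195 ÷ 3600 = 23 remainder 2395
Minutes: 2395 ÷ 60 = 39 remainder 55
Seconds: 55

23h 39m 55s


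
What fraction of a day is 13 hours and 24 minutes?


Total minutes: 13×60 + 24 = 804
Day = 24×60 = 1440 minutes
Fraction = 804/1440 ≈ 0.5583
As a percentage: 804/1440 × 100 ≈ 55.83%

0.5583 (55.83%)


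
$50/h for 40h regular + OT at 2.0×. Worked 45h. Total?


$2500.00

Regular: 40h × $50 = $2000.00
Overtime: 45 - 40 = 5h
OT pay: 5h × $50 × 2.0 = $500.00
Total = $2000.00 + $500.00 = $2500.00


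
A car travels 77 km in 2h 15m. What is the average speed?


Distance: 77 km
Time: 2h 15m = 135 min = 135/60 = 9/4 hours
Speed = 77 ÷ (9/4) = 77 × 4 / 9 = 308/9 ≈ 34.2 km/h

34.2 km/h


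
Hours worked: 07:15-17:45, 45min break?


9h 45m (585 minutes)

Total time = (17×60+45) - (7×60+15)
= 1065 - 435 = 630 min
Minus break: 630 - 45 = 585 min
= 9h 45m


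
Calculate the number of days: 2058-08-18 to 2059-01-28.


163 days

From August 18, 2058 to January 28, 2059
Rest of August 2058: 31 - 18 = 13
Full months: September 30, October 31, November 30, December 31
Days into January 2059: 28
Total = 13 + 30 + 31 + 30 + 31 + 28 = 163 days


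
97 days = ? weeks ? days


Weeks: 97 ÷ 7 = 13 remainder 6

13 weeks 6 days


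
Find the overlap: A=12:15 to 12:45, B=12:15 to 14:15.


30 minutes

Meeting A: 735-765 (in minutes from midnight)
Meeting B: 735-855
Overlap start = max(735, 735) = 735
Overlap end = min(765, 855) = 765
Overlap = max(0, 765 - 735) = 30 min


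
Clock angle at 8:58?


79.0°

Hour hand = 8×30 + 58×0.5 = 269.0°
Minute hand = 58×6 = 348°
Difference = |269.0 - 348| = 79.0°


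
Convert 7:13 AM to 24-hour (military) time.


Input: 7:13 AM
AM hour stays: 7

07:13


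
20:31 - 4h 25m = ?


16:06

Start: 1231 minutes from midnight
Subtract: 265 minutes
Remaining: 1231 - 265 = 966
Hours: 16, Minutes: 6


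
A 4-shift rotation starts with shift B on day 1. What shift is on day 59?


Shift D

Shifts: A, B, C, D
Start: B (index 1)
Day 59: (1 + 59 - 1) mod 4
= 59 mod 4
= 3
Index 3 → shift D


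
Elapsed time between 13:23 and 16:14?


End time in minutes: 16×60 + 14 = 974
Start time in minutes: 13×60 + 23 = 803
Difference = 974 - 803 = 171 minutes
= 2 hours 51 minutes

2h 51m


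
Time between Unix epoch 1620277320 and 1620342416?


65096 seconds (18.1 hours / 0.75 days)

Difference = 1620342416 - 1620277320 = 65096 seconds
In hours: 65096 / 3600 ≈ 18.1
In days: 65096 / 86400 ≈ 0.75


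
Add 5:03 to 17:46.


Start: 1066 minutes from midnight
Add: 303 minutes
Total: 1369 minutes
Hours: 1369 ÷ 60 = 22 remainder 49

22:49


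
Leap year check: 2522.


Rules: divisible by 4 AND (not by 100 OR by 400)
2522 ÷ 4 = 630 remainder 2 → not divisible by 4
Not divisible by 4 → not a leap year

No
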